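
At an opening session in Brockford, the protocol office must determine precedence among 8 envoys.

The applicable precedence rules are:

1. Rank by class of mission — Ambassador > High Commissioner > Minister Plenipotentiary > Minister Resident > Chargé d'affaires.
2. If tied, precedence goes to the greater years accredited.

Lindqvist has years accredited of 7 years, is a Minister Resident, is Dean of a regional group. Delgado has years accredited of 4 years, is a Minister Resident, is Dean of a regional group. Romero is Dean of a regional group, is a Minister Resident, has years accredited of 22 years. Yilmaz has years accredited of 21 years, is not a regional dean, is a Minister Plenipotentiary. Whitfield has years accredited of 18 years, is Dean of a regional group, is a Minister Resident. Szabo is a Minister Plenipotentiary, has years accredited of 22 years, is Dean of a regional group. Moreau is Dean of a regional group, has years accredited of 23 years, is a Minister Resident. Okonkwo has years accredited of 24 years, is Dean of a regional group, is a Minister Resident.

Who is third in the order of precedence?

Okonkwo

By class of mission: Szabo and Yilmaz (Minister Plenipotentiary); then Okonkwo, Moreau, Romero, Whitfield, Lindqvist and Delgado (Minister Resident).
Among Szabo and Yilmaz, by years accredited (higher first): Szabo (22 years) before Yilmaz (21 years).
Among Okonkwo, Moreau, Romero, Whitfield, Lindqvist and Delgado, by years accredited (higher first): Okonkwo (24 years) before Moreau (23 years) before Romero (22 years) before Whitfield (18 years) before Lindqvist (7 years) before Delgado (4 years).
Order: Szabo, Yilmaz, Okonkwo, Moreau, Romero, Whitfield, Lindqvist, Delgado.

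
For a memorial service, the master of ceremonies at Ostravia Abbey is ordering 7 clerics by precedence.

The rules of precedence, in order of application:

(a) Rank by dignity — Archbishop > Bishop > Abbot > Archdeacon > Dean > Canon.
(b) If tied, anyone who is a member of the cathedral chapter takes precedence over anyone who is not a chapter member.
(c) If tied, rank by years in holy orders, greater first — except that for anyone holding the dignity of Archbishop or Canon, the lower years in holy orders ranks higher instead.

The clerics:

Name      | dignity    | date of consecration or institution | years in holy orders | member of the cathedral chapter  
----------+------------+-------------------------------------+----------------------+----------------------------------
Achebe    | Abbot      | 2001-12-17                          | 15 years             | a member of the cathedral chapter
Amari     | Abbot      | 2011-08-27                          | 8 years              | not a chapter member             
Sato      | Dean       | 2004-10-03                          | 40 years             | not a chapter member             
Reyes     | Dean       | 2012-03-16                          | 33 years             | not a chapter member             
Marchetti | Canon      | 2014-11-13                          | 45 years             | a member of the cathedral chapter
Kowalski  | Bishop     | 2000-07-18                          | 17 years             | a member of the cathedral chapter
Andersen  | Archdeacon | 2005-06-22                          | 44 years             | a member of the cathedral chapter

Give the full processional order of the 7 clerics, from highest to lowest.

Kowalski, Achebe, Amari, Andersen, Sato, Reyes, Marchetti

By dignity: Kowalski (Bishop); then Achebe and Amari (Abbot); then Andersen (Archdeacon); then Sato and Reyes (Dean); then Marchetti (Canon).
Among Achebe and Amari, a member of the cathedral chapter before not a chapter member: Achebe (a member of the cathedral chapter) before Amari (not a chapter member).
Sato and Reyes are each not a chapter member, so the next rule applies.
Among Sato and Reyes, by years in holy orders (higher first): Sato (40 years) before Reyes (33 years).
Full order: Kowalski, Achebe, Amari, Andersen, Sato, Reyes, Marchetti.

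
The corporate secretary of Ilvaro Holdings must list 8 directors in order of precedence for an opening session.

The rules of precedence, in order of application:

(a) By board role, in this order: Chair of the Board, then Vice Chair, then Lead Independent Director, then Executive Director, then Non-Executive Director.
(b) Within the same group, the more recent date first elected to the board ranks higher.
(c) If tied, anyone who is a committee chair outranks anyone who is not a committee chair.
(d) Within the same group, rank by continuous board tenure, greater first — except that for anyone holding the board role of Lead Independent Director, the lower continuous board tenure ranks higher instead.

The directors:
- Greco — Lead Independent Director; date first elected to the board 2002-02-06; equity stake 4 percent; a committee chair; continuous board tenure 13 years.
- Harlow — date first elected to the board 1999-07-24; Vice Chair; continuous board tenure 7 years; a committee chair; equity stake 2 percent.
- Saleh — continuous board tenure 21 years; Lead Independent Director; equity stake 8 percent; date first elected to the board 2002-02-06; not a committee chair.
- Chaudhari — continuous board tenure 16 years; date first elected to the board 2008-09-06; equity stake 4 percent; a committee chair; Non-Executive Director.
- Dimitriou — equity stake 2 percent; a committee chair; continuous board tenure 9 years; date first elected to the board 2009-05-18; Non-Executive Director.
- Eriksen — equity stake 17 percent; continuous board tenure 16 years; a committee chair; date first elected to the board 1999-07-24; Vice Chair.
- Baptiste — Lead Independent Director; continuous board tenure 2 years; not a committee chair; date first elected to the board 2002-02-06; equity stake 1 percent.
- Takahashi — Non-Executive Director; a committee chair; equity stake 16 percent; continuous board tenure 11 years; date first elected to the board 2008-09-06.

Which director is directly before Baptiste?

By board role: Eriksen and Harlow (Vice Chair); then Greco, Baptiste and Saleh (Lead Independent Director); then Dimitriou, Chaudhari and Takahashi (Non-Executive Director).
Eriksen and Harlow both have date first elected to the board 1999-07-24, so the next rule applies.
Eriksen and Harlow are each a committee chair, so the next rule applies.
Among Eriksen and Harlow, by continuous board tenure (higher first): Eriksen (16 years) before Harlow (7 years).
Greco, Baptiste and Saleh all have date first elected to the board 2002-02-06, so the next rule applies.
Among Greco, Baptiste and Saleh, a committee chair before not a committee chair: Greco (a committee chair) before Baptiste and Saleh (not a committee chair).
Among Baptiste and Saleh, by continuous board tenure (lower first) (reversed rule for this group): Baptiste (2 years) before Saleh (21 years).
Among Dimitriou, Chaudhari and Takahashi, by date first elected to the board (later first): Dimitriou (2009-05-18) before Chaudhari and Takahashi (2008-09-06).
Chaudhari and Takahashi are each a committee chair, so the next rule applies.
Among Chaudhari and Takahashi, by continuous board tenure (higher first): Chaudhari (16 years) before Takahashi (11 years).
Order: Eriksen, Harlow, Greco, Baptiste, Saleh, Dimitriou, Chaudhari, Takahashi.

Greco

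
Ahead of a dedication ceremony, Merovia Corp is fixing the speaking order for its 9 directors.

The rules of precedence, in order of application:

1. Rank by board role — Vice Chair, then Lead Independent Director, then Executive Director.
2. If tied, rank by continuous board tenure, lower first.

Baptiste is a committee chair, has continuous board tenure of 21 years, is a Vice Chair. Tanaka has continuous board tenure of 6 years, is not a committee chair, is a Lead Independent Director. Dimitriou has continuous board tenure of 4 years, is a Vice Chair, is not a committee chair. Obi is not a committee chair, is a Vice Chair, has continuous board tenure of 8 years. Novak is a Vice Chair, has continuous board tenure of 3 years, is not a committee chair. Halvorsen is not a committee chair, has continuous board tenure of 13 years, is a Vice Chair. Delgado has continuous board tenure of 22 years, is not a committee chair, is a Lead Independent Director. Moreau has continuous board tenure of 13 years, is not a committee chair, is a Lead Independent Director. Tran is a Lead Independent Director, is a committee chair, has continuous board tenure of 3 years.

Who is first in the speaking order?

By board role: Novak, Dimitriou, Obi, Halvorsen and Baptiste (Vice Chair); then Tran, Tanaka, Moreau and Delgado (Lead Independent Director).
Among Novak, Dimitriou, Obi, Halvorsen and Baptiste, by continuous board tenure (lower first): Novak (3 years) before Dimitriou (4 years) before Obi (8 years) before Halvorsen (13 years) before Baptiste (21 years).
Among Tran, Tanaka, Moreau and Delgado, by continuous board tenure (lower first): Tran (3 years) before Tanaka (6 years) before Moreau (13 years) before Delgado (22 years).
Order: Novak, Dimitriou, Obi, Halvorsen, Baptiste, Tran, Tanaka, Moreau, Delgado.

Novak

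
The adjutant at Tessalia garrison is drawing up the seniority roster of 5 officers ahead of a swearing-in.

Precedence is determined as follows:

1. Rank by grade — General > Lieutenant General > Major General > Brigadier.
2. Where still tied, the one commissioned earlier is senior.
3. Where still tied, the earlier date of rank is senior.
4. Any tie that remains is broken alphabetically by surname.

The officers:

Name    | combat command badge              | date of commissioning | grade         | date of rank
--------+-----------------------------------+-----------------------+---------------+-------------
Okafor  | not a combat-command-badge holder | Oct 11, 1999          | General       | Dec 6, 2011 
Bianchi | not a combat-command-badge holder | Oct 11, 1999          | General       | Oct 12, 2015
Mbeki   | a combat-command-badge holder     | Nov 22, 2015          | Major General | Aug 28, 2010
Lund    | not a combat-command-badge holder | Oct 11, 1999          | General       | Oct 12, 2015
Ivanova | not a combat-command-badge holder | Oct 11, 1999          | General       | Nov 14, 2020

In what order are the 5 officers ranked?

Okafor, Bianchi, Lund, Ivanova, Mbeki

By grade: Okafor, Bianchi, Lund and Ivanova (General); then Mbeki (Major General).
Okafor, Bianchi, Lund and Ivanova all have date of commissioning Oct 11, 1999, so the next rule applies.
Among Okafor, Bianchi, Lund and Ivanova, by date of rank (earlier first): Okafor (Dec 6, 2011) before Bianchi and Lund (Oct 12, 2015) before Ivanova (Nov 14, 2020).
Among Bianchi and Lund, alphabetically by surname: Bianchi before Lund.
Full order: Okafor, Bianchi, Lund, Ivanova, Mbeki.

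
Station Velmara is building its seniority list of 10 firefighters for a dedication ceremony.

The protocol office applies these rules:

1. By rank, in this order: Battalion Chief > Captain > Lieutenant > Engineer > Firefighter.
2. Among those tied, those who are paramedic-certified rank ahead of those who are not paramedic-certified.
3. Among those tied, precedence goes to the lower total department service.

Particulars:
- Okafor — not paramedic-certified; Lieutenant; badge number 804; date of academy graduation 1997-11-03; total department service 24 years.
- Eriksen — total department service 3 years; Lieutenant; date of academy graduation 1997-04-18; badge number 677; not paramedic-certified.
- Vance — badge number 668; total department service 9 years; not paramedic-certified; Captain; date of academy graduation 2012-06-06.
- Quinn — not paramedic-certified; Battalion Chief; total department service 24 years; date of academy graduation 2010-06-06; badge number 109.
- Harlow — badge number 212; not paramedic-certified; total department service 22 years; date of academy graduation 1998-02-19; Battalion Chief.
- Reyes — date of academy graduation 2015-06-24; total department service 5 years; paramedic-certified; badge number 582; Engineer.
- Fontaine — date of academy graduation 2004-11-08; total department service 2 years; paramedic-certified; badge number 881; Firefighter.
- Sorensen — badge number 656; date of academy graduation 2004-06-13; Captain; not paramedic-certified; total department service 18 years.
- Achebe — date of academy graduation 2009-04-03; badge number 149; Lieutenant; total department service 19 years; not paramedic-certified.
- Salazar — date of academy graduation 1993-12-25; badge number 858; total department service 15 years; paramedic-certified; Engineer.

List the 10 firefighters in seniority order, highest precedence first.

Harlow, Quinn, Vance, Sorensen, Eriksen, Achebe, Okafor, Reyes, Salazar, Fontaine

By rank: Harlow and Quinn (Battalion Chief); then Vance and Sorensen (Captain); then Eriksen, Achebe and Okafor (Lieutenant); then Reyes and Salazar (Engineer); then Fontaine (Firefighter).
Harlow and Quinn are each not paramedic-certified, so the next rule applies.
Among Harlow and Quinn, by total department service (lower first): Harlow (22 years) before Quinn (24 years).
Vance and Sorensen are each not paramedic-certified, so the next rule applies.
Among Vance and Sorensen, by total department service (lower first): Vance (9 years) before Sorensen (18 years).
Eriksen, Achebe and Okafor are each not paramedic-certified, so the next rule applies.
Among Eriksen, Achebe and Okafor, by total department service (lower first): Eriksen (3 years) before Achebe (19 years) before Okafor (24 years).
Reyes and Salazar are each paramedic-certified, so the next rule applies.
Among Reyes and Salazar, by total department service (lower first): Reyes (5 years) before Salazar (15 years).
Full order: Harlow, Quinn, Vance, Sorensen, Eriksen, Achebe, Okafor, Reyes, Salazar, Fontaine.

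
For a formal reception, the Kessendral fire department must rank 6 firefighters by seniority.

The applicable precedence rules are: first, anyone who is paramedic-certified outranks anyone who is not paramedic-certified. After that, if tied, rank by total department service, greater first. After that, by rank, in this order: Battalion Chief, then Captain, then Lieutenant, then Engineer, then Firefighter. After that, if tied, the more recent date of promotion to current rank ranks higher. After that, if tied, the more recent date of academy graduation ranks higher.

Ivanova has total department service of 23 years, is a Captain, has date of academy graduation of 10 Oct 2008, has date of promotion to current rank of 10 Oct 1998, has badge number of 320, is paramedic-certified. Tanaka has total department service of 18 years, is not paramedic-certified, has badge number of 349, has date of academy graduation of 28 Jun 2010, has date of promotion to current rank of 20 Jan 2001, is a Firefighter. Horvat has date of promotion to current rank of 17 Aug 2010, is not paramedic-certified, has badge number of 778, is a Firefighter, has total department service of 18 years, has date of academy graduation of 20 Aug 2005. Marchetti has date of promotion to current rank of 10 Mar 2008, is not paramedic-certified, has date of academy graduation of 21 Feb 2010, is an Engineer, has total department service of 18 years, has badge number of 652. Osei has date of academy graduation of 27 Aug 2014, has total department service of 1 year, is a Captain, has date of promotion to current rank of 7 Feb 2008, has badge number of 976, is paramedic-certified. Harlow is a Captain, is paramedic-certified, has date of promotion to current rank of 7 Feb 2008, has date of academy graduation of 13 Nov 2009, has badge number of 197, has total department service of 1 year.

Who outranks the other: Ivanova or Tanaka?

Ivanova

By the first rule: Ivanova, Osei and Harlow (each paramedic-certified); then Marchetti, Horvat and Tanaka (each not paramedic-certified).
Among Ivanova, Osei and Harlow, by total department service (higher first): Ivanova (23 years) before Osei and Harlow (1 year).
Osei and Harlow are each Captain, so the next rule applies.
Osei and Harlow both have date of promotion to current rank 7 Feb 2008, so the next rule applies.
Among Osei and Harlow, by date of academy graduation (later first): Osei (27 Aug 2014) before Harlow (13 Nov 2009).
Marchetti, Horvat and Tanaka all have total department service 18 years, so the next rule applies.
Among Marchetti, Horvat and Tanaka, by rank: Marchetti (Engineer) before Horvat and Tanaka (Firefighter).
Among Horvat and Tanaka, by date of promotion to current rank (later first): Horvat (17 Aug 2010) before Tanaka (20 Jan 2001).
So Ivanova takes precedence.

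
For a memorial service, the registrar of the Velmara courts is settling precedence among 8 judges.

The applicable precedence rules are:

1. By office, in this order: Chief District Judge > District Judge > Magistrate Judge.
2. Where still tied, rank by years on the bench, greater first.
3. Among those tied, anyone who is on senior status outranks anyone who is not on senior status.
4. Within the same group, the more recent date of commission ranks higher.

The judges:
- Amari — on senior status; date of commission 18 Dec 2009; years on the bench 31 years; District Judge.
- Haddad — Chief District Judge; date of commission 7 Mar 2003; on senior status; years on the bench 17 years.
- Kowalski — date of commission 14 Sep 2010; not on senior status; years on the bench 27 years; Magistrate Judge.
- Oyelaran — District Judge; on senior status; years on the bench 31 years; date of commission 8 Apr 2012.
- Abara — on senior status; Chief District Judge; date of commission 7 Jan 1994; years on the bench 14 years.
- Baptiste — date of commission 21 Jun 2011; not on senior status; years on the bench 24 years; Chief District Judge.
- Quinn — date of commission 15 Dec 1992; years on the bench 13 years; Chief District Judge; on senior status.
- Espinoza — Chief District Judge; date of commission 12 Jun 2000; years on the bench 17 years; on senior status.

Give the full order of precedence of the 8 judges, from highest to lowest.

Baptiste, Haddad, Espinoza, Abara, Quinn, Oyelaran, Amari, Kowalski

By office: Baptiste, Haddad, Espinoza, Abara and Quinn (Chief District Judge); then Oyelaran and Amari (District Judge); then Kowalski (Magistrate Judge).
Among Baptiste, Haddad, Espinoza, Abara and Quinn, by years on the bench (higher first): Baptiste (24 years) before Haddad and Espinoza (17 years) before Abara (14 years) before Quinn (13 years).
Haddad and Espinoza are each on senior status, so the next rule applies.
Among Haddad and Espinoza, by date of commission (later first): Haddad (7 Mar 2003) before Espinoza (12 Jun 2000).
Oyelaran and Amari both have years on the bench 31 years, so the next rule applies.
Oyelaran and Amari are each on senior status, so the next rule applies.
Among Oyelaran and Amari, by date of commission (later first): Oyelaran (8 Apr 2012) before Amari (18 Dec 2009).
Full order: Baptiste, Haddad, Espinoza, Abara, Quinn, Oyelaran, Amari, Kowalski.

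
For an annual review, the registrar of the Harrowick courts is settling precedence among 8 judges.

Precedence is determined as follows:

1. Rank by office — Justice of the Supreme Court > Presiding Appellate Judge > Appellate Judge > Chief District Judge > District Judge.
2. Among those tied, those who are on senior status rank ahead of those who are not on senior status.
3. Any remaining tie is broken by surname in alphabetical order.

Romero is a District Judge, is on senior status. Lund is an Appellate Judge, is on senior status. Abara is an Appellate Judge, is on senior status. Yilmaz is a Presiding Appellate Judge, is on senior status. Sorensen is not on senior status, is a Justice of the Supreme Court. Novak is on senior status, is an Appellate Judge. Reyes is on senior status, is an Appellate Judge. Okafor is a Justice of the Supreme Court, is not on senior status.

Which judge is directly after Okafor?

By office: Okafor and Sorensen (Justice of the Supreme Court); then Yilmaz (Presiding Appellate Judge); then Abara, Lund, Novak and Reyes (Appellate Judge); then Romero (District Judge).
Okafor and Sorensen are each not on senior status, so the next rule applies.
Among Okafor and Sorensen, alphabetically by surname: Okafor before Sorensen.
Abara, Lund, Novak and Reyes are each on senior status, so the next rule applies.
Among Abara, Lund, Novak and Reyes, alphabetically by surname: Abara before Lund before Novak before Reyes.
Order: Okafor, Sorensen, Yilmaz, Abara, Lund, Novak, Reyes, Romero.

Sorensen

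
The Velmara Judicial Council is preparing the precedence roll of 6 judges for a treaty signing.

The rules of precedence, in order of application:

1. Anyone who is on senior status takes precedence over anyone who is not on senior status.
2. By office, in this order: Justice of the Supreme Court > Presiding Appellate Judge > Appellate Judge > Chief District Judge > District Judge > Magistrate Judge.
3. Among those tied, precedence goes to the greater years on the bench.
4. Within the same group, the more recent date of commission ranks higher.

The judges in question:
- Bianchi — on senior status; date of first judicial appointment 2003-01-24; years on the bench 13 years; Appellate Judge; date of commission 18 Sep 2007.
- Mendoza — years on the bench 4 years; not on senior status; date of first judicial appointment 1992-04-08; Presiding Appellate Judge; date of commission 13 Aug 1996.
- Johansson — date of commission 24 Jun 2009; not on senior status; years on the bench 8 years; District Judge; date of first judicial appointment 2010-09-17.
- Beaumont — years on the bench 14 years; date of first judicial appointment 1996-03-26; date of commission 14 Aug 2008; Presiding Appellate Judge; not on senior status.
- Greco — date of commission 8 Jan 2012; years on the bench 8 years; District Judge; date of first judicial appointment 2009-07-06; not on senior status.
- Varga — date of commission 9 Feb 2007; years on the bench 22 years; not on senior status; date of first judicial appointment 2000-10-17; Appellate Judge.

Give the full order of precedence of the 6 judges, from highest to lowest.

Bianchi, Beaumont, Mendoza, Varga, Greco, Johansson

By the first rule: Bianchi (on senior status); then Beaumont, Mendoza, Varga, Greco and Johansson (each not on senior status).
Among Beaumont, Mendoza, Varga, Greco and Johansson, by office: Beaumont and Mendoza (Presiding Appellate Judge) before Varga (Appellate Judge) before Greco and Johansson (District Judge).
Among Beaumont and Mendoza, by years on the bench (higher first): Beaumont (14 years) before Mendoza (4 years).
Greco and Johansson both have years on the bench 8 years, so the next rule applies.
Among Greco and Johansson, by date of commission (later first): Greco (8 Jan 2012) before Johansson (24 Jun 2009).
Full order: Bianchi, Beaumont, Mendoza, Varga, Greco, Johansson.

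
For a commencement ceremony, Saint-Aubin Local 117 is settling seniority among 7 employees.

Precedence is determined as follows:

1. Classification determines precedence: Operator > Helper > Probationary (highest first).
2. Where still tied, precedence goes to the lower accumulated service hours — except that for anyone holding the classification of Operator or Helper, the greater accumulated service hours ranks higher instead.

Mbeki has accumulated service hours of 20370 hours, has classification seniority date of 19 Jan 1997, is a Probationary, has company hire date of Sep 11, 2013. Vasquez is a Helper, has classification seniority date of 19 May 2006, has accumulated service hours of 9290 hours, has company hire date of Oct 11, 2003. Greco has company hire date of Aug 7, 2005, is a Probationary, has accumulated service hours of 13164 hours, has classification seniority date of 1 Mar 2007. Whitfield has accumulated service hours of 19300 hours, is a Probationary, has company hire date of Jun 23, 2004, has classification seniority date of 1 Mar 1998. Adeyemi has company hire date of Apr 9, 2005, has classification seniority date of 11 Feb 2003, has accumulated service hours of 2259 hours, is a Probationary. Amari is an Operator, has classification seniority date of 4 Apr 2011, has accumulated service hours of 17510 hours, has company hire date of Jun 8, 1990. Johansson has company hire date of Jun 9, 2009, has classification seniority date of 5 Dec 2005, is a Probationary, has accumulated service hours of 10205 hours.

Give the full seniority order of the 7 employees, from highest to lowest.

Amari, Vasquez, Adeyemi, Johansson, Greco, Whitfield, Mbeki

By classification: Amari (Operator); then Vasquez (Helper); then Adeyemi, Johansson, Greco, Whitfield and Mbeki (Probationary).
Among Adeyemi, Johansson, Greco, Whitfield and Mbeki, by accumulated service hours (lower first): Adeyemi (2259 hours) before Johansson (10205 hours) before Greco (13164 hours) before Whitfield (19300 hours) before Mbeki (20370 hours).
Full order: Amari, Vasquez, Adeyemi, Johansson, Greco, Whitfield, Mbeki.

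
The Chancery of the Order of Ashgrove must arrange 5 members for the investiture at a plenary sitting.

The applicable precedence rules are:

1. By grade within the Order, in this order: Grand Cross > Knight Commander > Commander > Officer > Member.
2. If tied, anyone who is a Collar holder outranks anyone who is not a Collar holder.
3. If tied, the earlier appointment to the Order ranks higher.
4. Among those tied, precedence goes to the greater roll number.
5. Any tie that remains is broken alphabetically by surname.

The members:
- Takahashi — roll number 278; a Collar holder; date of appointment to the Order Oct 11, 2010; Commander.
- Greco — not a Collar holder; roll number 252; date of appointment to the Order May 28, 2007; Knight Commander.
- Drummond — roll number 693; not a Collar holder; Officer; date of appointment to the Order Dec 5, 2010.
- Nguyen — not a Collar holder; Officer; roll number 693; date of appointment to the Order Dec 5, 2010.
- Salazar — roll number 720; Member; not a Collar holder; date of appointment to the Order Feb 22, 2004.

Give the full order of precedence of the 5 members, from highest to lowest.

Greco, Takahashi, Drummond, Nguyen, Salazar

By grade within the Order: Greco (Knight Commander); then Takahashi (Commander); then Drummond and Nguyen (Officer); then Salazar (Member).
Drummond and Nguyen are each not a Collar holder, so the next rule applies.
Drummond and Nguyen both have date of appointment to the Order Dec 5, 2010, so the next rule applies.
Drummond and Nguyen both have roll number 693, so the next rule applies.
Among Drummond and Nguyen, alphabetically by surname: Drummond before Nguyen.
Full order: Greco, Takahashi, Drummond, Nguyen, Salazar.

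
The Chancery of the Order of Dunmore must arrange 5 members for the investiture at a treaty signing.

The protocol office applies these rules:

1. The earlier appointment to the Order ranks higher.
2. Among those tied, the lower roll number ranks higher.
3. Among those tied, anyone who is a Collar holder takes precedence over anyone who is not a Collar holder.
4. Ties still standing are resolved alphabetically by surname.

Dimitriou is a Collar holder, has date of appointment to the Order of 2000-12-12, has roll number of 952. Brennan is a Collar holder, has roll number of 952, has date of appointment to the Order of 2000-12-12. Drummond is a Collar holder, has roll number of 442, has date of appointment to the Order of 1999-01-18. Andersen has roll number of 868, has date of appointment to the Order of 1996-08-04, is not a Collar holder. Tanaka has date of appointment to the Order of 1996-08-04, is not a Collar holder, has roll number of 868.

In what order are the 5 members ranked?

By date of appointment to the Order (earlier first): Andersen and Tanaka (both 1996-08-04); then Drummond (1999-01-18); then Brennan and Dimitriou (both 2000-12-12).
Andersen and Tanaka both have roll number 868, so the next rule applies.
Andersen and Tanaka are each not a Collar holder, so the next rule applies.
Among Andersen and Tanaka, alphabetically by surname: Andersen before Tanaka.
Brennan and Dimitriou both have roll number 952, so the next rule applies.
Brennan and Dimitriou are each a Collar holder, so the next rule applies.
Among Brennan and Dimitriou, alphabetically by surname: Brennan before Dimitriou.
Full order: Andersen, Tanaka, Drummond, Brennan, Dimitriou.

Andersen, Tanaka, Drummond, Brennan, Dimitriou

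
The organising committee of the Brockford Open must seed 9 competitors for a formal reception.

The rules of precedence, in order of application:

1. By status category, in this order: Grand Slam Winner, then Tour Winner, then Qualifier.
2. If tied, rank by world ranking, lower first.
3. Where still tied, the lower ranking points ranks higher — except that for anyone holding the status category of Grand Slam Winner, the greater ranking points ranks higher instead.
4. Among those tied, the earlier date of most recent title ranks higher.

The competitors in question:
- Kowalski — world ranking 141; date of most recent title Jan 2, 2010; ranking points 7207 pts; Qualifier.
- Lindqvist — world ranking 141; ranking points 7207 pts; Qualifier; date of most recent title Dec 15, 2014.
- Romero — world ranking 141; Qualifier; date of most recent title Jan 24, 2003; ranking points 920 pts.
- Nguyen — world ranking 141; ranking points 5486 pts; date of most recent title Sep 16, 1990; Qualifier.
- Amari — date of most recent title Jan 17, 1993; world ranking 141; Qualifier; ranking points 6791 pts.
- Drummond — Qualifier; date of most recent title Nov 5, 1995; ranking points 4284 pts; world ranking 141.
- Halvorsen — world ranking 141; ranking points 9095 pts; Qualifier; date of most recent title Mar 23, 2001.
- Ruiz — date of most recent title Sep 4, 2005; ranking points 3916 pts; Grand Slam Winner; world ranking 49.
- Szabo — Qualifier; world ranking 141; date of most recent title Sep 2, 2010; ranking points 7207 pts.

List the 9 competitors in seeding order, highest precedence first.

Ruiz, Romero, Drummond, Nguyen, Amari, Kowalski, Szabo, Lindqvist, Halvorsen

By status category: Ruiz (Grand Slam Winner); then Romero, Drummond, Nguyen, Amari, Kowalski, Szabo, Lindqvist and Halvorsen (Qualifier).
Romero, Drummond, Nguyen, Amari, Kowalski, Szabo, Lindqvist and Halvorsen all have world ranking 141, so the next rule applies.
Among Romero, Drummond, Nguyen, Amari, Kowalski, Szabo, Lindqvist and Halvorsen, by ranking points (lower first): Romero (920 pts) before Drummond (4284 pts) before Nguyen (5486 pts) before Amari (6791 pts) before Kowalski, Szabo and Lindqvist (7207 pts) before Halvorsen (9095 pts).
Among Kowalski, Szabo and Lindqvist, by date of most recent title (earlier first): Kowalski (Jan 2, 2010) before Szabo (Sep 2, 2010) before Lindqvist (Dec 15, 2014).
Full order: Ruiz, Romero, Drummond, Nguyen, Amari, Kowalski, Szabo, Lindqvist, Halvorsen.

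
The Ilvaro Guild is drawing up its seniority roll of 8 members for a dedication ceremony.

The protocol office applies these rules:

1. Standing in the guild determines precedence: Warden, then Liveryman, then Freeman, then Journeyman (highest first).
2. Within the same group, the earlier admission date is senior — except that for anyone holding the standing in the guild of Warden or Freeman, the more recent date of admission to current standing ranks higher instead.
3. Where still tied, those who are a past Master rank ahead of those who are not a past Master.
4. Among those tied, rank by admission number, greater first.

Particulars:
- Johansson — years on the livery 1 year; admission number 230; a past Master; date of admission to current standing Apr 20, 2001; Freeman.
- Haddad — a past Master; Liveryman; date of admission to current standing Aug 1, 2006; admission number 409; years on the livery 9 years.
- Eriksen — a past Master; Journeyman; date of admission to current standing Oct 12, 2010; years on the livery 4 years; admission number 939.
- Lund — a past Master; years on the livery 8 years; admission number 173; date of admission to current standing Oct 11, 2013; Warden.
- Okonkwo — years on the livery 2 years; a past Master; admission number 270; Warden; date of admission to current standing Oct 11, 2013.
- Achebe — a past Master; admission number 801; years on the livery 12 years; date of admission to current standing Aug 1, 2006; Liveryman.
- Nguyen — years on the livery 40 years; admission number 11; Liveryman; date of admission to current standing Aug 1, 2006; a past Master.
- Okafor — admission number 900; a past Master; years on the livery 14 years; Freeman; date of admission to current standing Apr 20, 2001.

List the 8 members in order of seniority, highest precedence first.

Okonkwo, Lund, Achebe, Haddad, Nguyen, Okafor, Johansson, Eriksen

By standing in the guild: Okonkwo and Lund (Warden); then Achebe, Haddad and Nguyen (Liveryman); then Okafor and Johansson (Freeman); then Eriksen (Journeyman).
Okonkwo and Lund both have date of admission to current standing Oct 11, 2013, so the next rule applies.
Okonkwo and Lund are each a past Master, so the next rule applies.
Among Okonkwo and Lund, by admission number (higher first): Okonkwo (270) before Lund (173).
Achebe, Haddad and Nguyen all have date of admission to current standing Aug 1, 2006, so the next rule applies.
Achebe, Haddad and Nguyen are each a past Master, so the next rule applies.
Among Achebe, Haddad and Nguyen, by admission number (higher first): Achebe (801) before Haddad (409) before Nguyen (11).
Okafor and Johansson both have date of admission to current standing Apr 20, 2001, so the next rule applies.
Okafor and Johansson are each a past Master, so the next rule applies.
Among Okafor and Johansson, by admission number (higher first): Okafor (900) before Johansson (230).
Full order: Okonkwo, Lund, Achebe, Haddad, Nguyen, Okafor, Johansson, Eriksen.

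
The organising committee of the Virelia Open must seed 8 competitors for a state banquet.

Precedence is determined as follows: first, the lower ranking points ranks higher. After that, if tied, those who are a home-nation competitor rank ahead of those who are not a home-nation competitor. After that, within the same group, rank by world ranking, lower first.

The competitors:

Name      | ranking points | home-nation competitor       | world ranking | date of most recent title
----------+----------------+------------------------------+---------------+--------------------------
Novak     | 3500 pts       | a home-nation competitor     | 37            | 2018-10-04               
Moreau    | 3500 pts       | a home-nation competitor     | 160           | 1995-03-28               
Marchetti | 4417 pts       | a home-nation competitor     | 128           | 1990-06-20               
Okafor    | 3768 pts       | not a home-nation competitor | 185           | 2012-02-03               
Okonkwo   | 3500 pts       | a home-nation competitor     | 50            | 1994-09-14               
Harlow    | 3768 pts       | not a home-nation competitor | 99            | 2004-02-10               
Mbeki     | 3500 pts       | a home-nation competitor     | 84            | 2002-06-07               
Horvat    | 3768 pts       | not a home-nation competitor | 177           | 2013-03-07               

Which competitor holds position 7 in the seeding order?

By ranking points (lower first): Novak, Okonkwo, Mbeki and Moreau (each 3500 pts); then Harlow, Horvat and Okafor (each 3768 pts); then Marchetti (4417 pts).
Novak, Okonkwo, Mbeki and Moreau are each a home-nation competitor, so the next rule applies.
Among Novak, Okonkwo, Mbeki and Moreau, by world ranking (lower first): Novak (37) before Okonkwo (50) before Mbeki (84) before Moreau (160).
Harlow, Horvat and Okafor are each not a home-nation competitor, so the next rule applies.
Among Harlow, Horvat and Okafor, by world ranking (lower first): Harlow (99) before Horvat (177) before Okafor (185).
Order: Novak, Okonkwo, Mbeki, Moreau, Harlow, Horvat, Okafor, Marchetti.

Okafor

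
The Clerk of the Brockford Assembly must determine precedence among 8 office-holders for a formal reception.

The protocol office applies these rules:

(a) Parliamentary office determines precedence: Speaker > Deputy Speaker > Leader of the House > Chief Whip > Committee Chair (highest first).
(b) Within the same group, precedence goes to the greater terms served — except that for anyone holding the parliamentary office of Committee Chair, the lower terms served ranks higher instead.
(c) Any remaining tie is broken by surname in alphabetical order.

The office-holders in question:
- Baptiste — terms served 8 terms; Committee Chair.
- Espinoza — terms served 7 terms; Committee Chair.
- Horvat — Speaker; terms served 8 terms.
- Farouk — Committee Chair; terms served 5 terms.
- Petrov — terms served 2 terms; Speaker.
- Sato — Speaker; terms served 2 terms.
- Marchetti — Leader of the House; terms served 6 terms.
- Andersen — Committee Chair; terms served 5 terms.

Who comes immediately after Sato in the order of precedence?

By parliamentary office: Horvat, Petrov and Sato (Speaker); then Marchetti (Leader of the House); then Andersen, Farouk, Espinoza and Baptiste (Committee Chair).
Among Horvat, Petrov and Sato, by terms served (higher first): Horvat (8 terms) before Petrov and Sato (2 terms).
Among Petrov and Sato, alphabetically by surname: Petrov before Sato.
Among Andersen, Farouk, Espinoza and Baptiste, by terms served (lower first) (reversed rule for this group): Andersen and Farouk (5 terms) before Espinoza (7 terms) before Baptiste (8 terms).
Among Andersen and Farouk, alphabetically by surname: Andersen before Farouk.
Order: Horvat, Petrov, Sato, Marchetti, Andersen, Farouk, Espinoza, Baptiste.

Marchetti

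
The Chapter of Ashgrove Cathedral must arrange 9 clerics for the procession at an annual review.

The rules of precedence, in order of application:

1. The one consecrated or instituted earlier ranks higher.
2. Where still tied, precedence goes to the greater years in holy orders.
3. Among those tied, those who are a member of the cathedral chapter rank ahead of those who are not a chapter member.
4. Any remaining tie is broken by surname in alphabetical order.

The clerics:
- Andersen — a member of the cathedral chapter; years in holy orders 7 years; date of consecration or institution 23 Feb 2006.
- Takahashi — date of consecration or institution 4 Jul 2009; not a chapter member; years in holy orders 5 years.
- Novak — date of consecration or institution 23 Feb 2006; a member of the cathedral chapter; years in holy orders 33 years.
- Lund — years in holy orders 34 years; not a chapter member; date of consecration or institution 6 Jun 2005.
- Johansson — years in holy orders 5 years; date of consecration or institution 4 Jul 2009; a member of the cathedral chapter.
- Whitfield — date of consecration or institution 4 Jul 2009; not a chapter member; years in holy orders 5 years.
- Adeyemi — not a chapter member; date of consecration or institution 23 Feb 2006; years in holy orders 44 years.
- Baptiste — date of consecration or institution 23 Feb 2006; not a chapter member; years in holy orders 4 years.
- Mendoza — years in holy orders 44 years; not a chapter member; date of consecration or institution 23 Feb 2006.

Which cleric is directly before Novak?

Mendoza

By date of consecration or institution (earlier first): Lund (6 Jun 2005); then Adeyemi, Mendoza, Novak, Andersen and Baptiste (each 23 Feb 2006); then Johansson, Takahashi and Whitfield (each 4 Jul 2009).
Among Adeyemi, Mendoza, Novak, Andersen and Baptiste, by years in holy orders (higher first): Adeyemi and Mendoza (44 years) before Novak (33 years) before Andersen (7 years) before Baptiste (4 years).
Adeyemi and Mendoza are each not a chapter member, so the next rule applies.
Among Adeyemi and Mendoza, alphabetically by surname: Adeyemi before Mendoza.
Johansson, Takahashi and Whitfield all have years in holy orders 5 years, so the next rule applies.
Among Johansson, Takahashi and Whitfield, a member of the cathedral chapter before not a chapter member: Johansson (a member of the cathedral chapter) before Takahashi and Whitfield (not a chapter member).
Among Takahashi and Whitfield, alphabetically by surname: Takahashi before Whitfield.
Order: Lund, Adeyemi, Mendoza, Novak, Andersen, Baptiste, Johansson, Takahashi, Whitfield.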